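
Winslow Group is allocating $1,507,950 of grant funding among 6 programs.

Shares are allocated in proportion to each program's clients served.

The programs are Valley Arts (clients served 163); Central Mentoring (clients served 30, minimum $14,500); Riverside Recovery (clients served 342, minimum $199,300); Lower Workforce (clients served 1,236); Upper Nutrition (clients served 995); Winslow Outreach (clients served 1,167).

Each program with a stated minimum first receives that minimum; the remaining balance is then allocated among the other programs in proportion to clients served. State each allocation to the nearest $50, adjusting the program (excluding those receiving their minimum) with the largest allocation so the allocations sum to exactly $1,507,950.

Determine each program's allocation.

Valley Arts: $59,250 · Central Mentoring: $14,500 · Riverside Recovery: $199,300 · Lower Workforce: $449,200 · Upper Nutrition: $361,600 · Winslow Outreach: $424,100

Fund the minimums — Central Mentoring $14,500; Riverside Recovery $199,300. Balance $1,294,150.
Balance split over remaining clients served 3,561: Valley Arts 59,237.98 → $59,250; Lower Workforce 449,191.07 → $449,200; Upper Nutrition 361,606.08 → $361,600; Winslow Outreach 424,114.87 → $424,100.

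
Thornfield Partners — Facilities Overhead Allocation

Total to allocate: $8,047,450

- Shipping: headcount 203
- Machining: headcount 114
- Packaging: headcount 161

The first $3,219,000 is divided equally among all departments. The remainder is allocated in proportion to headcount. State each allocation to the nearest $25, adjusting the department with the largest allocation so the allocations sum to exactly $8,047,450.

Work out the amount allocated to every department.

First tranche $3,219,000 split equally: $1,073,000 each.
Remainder $4,828,450 by headcount (total 478): Shipping 2,050,576.05 → $2,050,575; Machining 1,151,555.02 → $1,151,550; Packaging 1,626,318.93 → $1,626,325.
Totals: Shipping $1,073,000 + $2,050,575 = $3,123,575; Machining $1,073,000 + $1,151,550 = $2,224,550; Packaging $1,073,000 + $1,626,325 = $2,699,325.

Shipping: $3,123,575; Machining: $2,224,550; Packaging: $2,699,325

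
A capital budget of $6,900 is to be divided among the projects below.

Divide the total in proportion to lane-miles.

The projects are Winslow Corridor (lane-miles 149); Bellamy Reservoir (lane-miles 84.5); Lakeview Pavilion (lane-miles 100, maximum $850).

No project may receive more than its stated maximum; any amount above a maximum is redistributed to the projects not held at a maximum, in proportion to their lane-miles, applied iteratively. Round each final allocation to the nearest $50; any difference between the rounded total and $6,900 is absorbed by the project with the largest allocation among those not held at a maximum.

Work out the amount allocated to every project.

Total lane-miles = 333.5.
Unconstrained shares: Winslow Corridor 3,082.76; Bellamy Reservoir 1,748.28; Lakeview Pavilion 2,068.97.
Capped: Lakeview Pavilion ($850); residual $6,050 reallocated over remaining lane-miles 233.5.
Shares after redistribution: Winslow Corridor 3,860.60 → $3,850; Bellamy Reservoir 2,189.40 → $2,200.

Winslow Corridor: $3,850 · Bellamy Reservoir: $2,200 · Lakeview Pavilion: $850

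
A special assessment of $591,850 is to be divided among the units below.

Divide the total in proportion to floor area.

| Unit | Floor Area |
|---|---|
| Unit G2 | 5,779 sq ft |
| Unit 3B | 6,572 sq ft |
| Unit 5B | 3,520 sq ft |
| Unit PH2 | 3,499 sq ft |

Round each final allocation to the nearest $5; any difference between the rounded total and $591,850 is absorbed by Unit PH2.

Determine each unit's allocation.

Sum of floor area: 19,370.
Pro-rata amounts: Unit G2 5,779/19,370 × $591,850 = 176,577.24; Unit 3B 6,572/19,370 × $591,850 = 200,807.34; Unit 5B 3,520/19,370 × $591,850 = 107,553.54; Unit PH2 3,499/19,370 × $591,850 = 106,911.88.
At nearest $5: Unit G2 $176,575; Unit 3B $200,805; Unit 5B $107,555; Unit PH2 $106,910. Sum = $591,845.
Difference $591,850 − $591,845 = +$5 applied to Unit PH2: Unit PH2 becomes $106,915.

Unit G2: $176,575; Unit 3B: $200,805; Unit 5B: $107,555; Unit PH2: $106,915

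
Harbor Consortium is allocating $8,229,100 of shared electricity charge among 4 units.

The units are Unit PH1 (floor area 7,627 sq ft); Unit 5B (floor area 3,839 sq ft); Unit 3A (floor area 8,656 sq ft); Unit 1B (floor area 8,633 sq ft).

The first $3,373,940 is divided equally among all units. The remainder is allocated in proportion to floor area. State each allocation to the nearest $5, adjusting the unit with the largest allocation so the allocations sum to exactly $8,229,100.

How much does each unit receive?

Unit PH1: $2,131,270 | Unit 5B: $1,491,685 | Unit 3A: $2,305,015 | Unit 1B: $2,301,130

$3,373,940 shared equally gives $843,485 per unit.
Remainder $4,855,160 by floor area (total 28,755): Unit PH1 1,287,786.66 → $1,287,785; Unit 5B 648,198.90 → $648,200; Unit 3A 1,461,528.95 → $1,461,530; Unit 1B 1,457,645.50 → $1,457,645.
Totals: Unit PH1 $843,485 + $1,287,785 = $2,131,270; Unit 5B $843,485 + $648,200 = $1,491,685; Unit 3A $843,485 + $1,461,530 = $2,305,015; Unit 1B $843,485 + $1,457,645 = $2,301,130.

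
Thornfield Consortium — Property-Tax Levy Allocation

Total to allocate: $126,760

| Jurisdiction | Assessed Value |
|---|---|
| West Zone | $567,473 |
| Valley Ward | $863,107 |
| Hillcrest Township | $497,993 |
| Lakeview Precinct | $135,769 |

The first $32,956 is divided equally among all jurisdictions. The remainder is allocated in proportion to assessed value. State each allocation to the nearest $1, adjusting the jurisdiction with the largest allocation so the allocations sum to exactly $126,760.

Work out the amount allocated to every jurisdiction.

West Zone: $34,025; Valley Ward: $47,459; Hillcrest Township: $30,868; Lakeview Precinct: $14,408

First tranche $32,956 split equally: $8,239 each.
Remainder $93,804 by assessed value (total 2,064,342): West Zone 25,786.06 → $25,786; Valley Ward 39,219.71 → $39,220; Hillcrest Township 22,628.87 → $22,629; Lakeview Precinct 6,169.36 → $6,169.
Totals: West Zone $8,239 + $25,786 = $34,025; Valley Ward $8,239 + $39,220 = $47,459; Hillcrest Township $8,239 + $22,629 = $30,868; Lakeview Precinct $8,239 + $6,169 = $14,408.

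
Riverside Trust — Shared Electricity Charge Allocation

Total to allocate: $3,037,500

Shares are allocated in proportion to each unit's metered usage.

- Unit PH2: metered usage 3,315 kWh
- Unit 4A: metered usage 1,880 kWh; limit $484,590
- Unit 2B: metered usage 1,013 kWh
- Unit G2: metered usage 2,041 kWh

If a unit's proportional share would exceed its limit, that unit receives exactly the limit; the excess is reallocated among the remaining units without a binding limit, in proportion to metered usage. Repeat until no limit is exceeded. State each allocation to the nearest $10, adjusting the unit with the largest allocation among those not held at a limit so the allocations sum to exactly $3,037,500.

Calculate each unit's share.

Unit PH2: $1,328,770 | Unit 4A: $484,590 | Unit 2B: $406,040 | Unit G2: $818,100

Sum of metered usage: 8,249.
Pro-rata shares before constraints: Unit PH2 1,220,670.69; Unit 4A 692,265.73; Unit 2B 373,013.40; Unit G2 751,550.19.
Held at cap: Unit 4A ($484,590); remaining pool $2,552,910 reallocated over remaining metered usage 6,369.
Remaining shares: Unit PH2 1,328,763.80 → $1,328,760; Unit 2B 406,044.56 → $406,040; Unit G2 818,101.63 → $818,100.
Rounding difference +$10 applied to Unit PH2 → $1,328,770.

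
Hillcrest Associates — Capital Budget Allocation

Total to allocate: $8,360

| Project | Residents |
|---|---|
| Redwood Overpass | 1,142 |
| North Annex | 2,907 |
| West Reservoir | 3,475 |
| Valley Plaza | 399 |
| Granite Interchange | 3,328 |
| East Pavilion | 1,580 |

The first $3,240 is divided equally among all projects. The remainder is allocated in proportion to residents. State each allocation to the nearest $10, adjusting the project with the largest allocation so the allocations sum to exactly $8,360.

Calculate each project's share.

Redwood Overpass: $1,000 · North Annex: $1,700 · West Reservoir: $1,920 · Valley Plaza: $700 · Granite Interchange: $1,870 · East Pavilion: $1,170

$3,240 shared equally gives $540 per project.
Remainder $5,120 by residents (total 12,831): Redwood Overpass 455.70 → $460; North Annex 1,159.99 → $1,160; West Reservoir 1,386.64 → $1,390; Valley Plaza 159.21 → $160; Granite Interchange 1,327.98 → $1,330; East Pavilion 630.47 → $630.
Rounding difference −$10 on remainder applied to West Reservoir.
Totals: Redwood Overpass $540 + $460 = $1,000; North Annex $540 + $1,160 = $1,700; West Reservoir $540 + $1,380 = $1,920; Valley Plaza $540 + $160 = $700; Granite Interchange $540 + $1,330 = $1,870; East Pavilion $540 + $630 = $1,170.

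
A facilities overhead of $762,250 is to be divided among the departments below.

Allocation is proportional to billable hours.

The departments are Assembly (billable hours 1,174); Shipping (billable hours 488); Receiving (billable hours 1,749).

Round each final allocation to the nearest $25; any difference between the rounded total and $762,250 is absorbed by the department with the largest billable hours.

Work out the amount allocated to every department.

Assembly: $262,350; Shipping: $109,050; Receiving: $390,850

Sum of billable hours: 1,174 + 488 + 1,749 = 3,411.
Unrounded shares: Assembly 262,351.66; Shipping 109,052.48; Receiving 390,845.87.
Rounded to nearest $25: Assembly $262,350; Shipping $109,050; Receiving $390,850. Sum = $762,250.
No rounding difference to absorb.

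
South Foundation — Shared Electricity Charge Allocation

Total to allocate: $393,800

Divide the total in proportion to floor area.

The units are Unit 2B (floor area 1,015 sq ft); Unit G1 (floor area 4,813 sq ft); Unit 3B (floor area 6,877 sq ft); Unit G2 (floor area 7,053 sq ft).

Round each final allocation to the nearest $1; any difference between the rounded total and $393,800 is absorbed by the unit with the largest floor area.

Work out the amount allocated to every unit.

Unit 2B: $20,230 | Unit G1: $95,929 | Unit 3B: $137,067 | Unit G2: $140,574

Sum of floor area: 19,758.
Unrounded shares: Unit 2B 1,015/19,758 × $393,800 = 20,230.13; Unit G1 4,813/19,758 × $393,800 = 95,928.71; Unit 3B 6,877/19,758 × $393,800 = 137,066.64; Unit G2 7,053/19,758 × $393,800 = 140,574.52.
At nearest $1: Unit 2B $20,230; Unit G1 $95,929; Unit 3B $137,067; Unit G2 $140,575. Sum = $393,801.
Difference $393,800 − $393,801 = −$1 applied to largest floor area (Unit G2): Unit G2 becomes $140,574.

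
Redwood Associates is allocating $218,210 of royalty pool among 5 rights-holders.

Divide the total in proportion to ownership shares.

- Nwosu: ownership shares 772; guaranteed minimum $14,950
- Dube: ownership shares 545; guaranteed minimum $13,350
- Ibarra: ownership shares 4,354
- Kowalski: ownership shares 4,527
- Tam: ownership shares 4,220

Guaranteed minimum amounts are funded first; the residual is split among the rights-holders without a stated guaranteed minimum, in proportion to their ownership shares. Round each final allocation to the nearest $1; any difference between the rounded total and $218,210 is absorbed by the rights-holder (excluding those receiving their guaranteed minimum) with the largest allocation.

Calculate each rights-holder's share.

Minimums first: Nwosu $14,950; Dube $13,350. Remaining pool $189,910.
Remaining pool split over remaining ownership shares 13,101: Ibarra 63,114.89 → $63,115; Kowalski 65,622.67 → $65,623; Tam 61,172.44 → $61,172.

Nwosu: $14,950 · Dube: $13,350 · Ibarra: $63,115 · Kowalski: $65,623 · Tam: $61,172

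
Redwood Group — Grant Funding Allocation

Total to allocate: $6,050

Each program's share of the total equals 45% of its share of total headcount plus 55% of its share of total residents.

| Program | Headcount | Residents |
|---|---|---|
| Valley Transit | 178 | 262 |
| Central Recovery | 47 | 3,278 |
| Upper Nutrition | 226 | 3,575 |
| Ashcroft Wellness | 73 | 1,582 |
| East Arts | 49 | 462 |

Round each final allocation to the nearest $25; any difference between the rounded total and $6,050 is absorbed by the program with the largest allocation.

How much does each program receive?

Totals — headcount 573, residents 9,159.
Composite weights (45% headcount + 55% residents): Valley Transit 0.1555; Central Recovery 0.2338; Upper Nutrition 0.3922; Ashcroft Wellness 0.1523; East Arts 0.0662.
Pro-rata amounts: Valley Transit 940.92; Central Recovery 1,414.22; Upper Nutrition 2,372.61; Ashcroft Wellness 921.59; East Arts 400.66.
At nearest $25: Valley Transit $950; Central Recovery $1,425; Upper Nutrition $2,375; Ashcroft Wellness $925; East Arts $400. Sum = $6,075.
Difference $6,050 − $6,075 = −$25 applied to largest allocation (Upper Nutrition): Upper Nutrition becomes $2,350.

Valley Transit: $950 | Central Recovery: $1,425 | Upper Nutrition: $2,350 | Ashcroft Wellness: $925 | East Arts: $400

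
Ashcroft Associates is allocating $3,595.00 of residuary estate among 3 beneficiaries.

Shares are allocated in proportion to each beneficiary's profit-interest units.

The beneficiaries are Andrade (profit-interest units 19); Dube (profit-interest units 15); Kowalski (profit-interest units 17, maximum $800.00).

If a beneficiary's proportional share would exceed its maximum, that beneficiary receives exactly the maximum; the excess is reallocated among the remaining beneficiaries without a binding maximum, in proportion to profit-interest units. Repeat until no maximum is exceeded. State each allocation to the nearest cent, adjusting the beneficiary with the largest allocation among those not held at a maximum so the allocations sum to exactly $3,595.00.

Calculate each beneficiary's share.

Andrade: $1,561.91; Dube: $1,233.09; Kowalski: $800.00

Sum of profit-interest units: 51.
Pro-rata shares before constraints: Andrade 1,339.3137; Dube 1,057.3529; Kowalski 1,198.3333.
Held at cap: Kowalski ($800.00); balance $2,795.00 reallocated over remaining profit-interest units 34.
Redistributed shares: Andrade 1,561.9118 → $1,561.91; Dube 1,233.0882 → $1,233.09.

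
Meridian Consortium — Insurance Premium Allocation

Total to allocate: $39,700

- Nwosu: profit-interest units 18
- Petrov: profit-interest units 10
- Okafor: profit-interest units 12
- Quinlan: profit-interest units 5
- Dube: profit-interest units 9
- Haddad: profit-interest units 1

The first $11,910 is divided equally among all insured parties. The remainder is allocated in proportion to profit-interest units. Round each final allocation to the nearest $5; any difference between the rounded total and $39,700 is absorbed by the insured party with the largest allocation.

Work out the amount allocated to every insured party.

Nwosu: $11,080; Petrov: $7,040; Okafor: $8,050; Quinlan: $4,510; Dube: $6,530; Haddad: $2,490

Equal tier: $11,910 ÷ 6 = $1,985 apiece.
Remainder $27,790 by profit-interest units (total 55): Nwosu 9,094.91 → $9,095; Petrov 5,052.73 → $5,055; Okafor 6,063.27 → $6,065; Quinlan 2,526.36 → $2,525; Dube 4,547.45 → $4,545; Haddad 505.27 → $505.
Totals: Nwosu $1,985 + $9,095 = $11,080; Petrov $1,985 + $5,055 = $7,040; Okafor $1,985 + $6,065 = $8,050; Quinlan $1,985 + $2,525 = $4,510; Dube $1,985 + $4,545 = $6,530; Haddad $1,985 + $505 = $2,490.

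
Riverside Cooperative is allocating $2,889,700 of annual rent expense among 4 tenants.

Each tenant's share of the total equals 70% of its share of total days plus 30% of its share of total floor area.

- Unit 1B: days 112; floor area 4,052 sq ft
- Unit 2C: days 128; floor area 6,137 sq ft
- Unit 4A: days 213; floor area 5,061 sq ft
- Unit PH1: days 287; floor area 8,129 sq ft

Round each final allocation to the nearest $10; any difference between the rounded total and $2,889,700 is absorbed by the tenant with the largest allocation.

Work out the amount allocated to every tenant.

Unit 1B: $456,400; Unit 2C: $577,450; Unit 4A: $769,900; Unit PH1: $1,085,950

Totals — days 740, floor area 23,379.
Combined weights (70% days + 30% floor area): Unit 1B 0.1579; Unit 2C 0.1998; Unit 4A 0.2664; Unit PH1 0.3758.
Pro-rata amounts: Unit 1B 456,403.05; Unit 2C 577,452.34; Unit 4A 769,900.99; Unit PH1 1,085,943.62.
Rounded to nearest $10: Unit 1B $456,400; Unit 2C $577,450; Unit 4A $769,900; Unit PH1 $1,085,940. Sum = $2,889,690.
Difference $2,889,700 − $2,889,690 = +$10 applied to largest allocation (Unit PH1): Unit PH1 becomes $1,085,950.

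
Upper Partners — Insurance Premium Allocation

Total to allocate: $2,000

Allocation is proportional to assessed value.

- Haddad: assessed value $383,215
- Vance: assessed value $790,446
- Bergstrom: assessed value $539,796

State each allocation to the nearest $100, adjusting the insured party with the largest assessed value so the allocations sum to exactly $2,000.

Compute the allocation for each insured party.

Haddad: $400 · Vance: $1,000 · Bergstrom: $600

Combined assessed value = 1,713,457.
Proportional shares: Haddad 383,215/1,713,457 × $2,000 = 447.30; Vance 790,446/1,713,457 × $2,000 = 922.63; Bergstrom 539,796/1,713,457 × $2,000 = 630.07.
After rounding ($100): Haddad $400; Vance $900; Bergstrom $600. Sum = $1,900.
Difference $2,000 − $1,900 = +$100 applied to largest assessed value (Vance): Vance becomes $1,000.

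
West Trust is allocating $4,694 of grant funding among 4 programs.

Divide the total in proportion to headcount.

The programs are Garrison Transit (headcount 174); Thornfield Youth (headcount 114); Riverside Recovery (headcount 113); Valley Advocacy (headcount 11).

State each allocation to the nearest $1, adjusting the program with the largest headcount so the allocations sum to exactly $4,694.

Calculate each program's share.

Garrison Transit: $1,983; Thornfield Youth: $1,299; Riverside Recovery: $1,287; Valley Advocacy: $125

Total headcount = 412.
Raw shares: Garrison Transit 174/412 × $4,694 = 1,982.42; Thornfield Youth 114/412 × $4,694 = 1,298.83; Riverside Recovery 113/412 × $4,694 = 1,287.43; Valley Advocacy 11/412 × $4,694 = 125.33.
After rounding ($1): Garrison Transit $1,982; Thornfield Youth $1,299; Riverside Recovery $1,287; Valley Advocacy $125. Sum = $4,693.
Difference $4,694 − $4,693 = +$1 applied to largest headcount (Garrison Transit): Garrison Transit becomes $1,983.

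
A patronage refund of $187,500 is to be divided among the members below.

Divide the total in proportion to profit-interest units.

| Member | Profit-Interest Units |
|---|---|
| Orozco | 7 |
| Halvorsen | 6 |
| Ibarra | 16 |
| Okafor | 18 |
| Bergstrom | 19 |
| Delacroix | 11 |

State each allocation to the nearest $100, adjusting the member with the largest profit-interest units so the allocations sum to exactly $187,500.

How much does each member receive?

Orozco: $17,000 · Halvorsen: $14,600 · Ibarra: $39,000 · Okafor: $43,800 · Bergstrom: $46,300 · Delacroix: $26,800

Sum of profit-interest units: 7 + 6 + 16 + 18 + 19 + 11 = 77.
Raw shares: Orozco 17,045.45; Halvorsen 14,610.39; Ibarra 38,961.04; Okafor 43,831.17; Bergstrom 46,266.23; Delacroix 26,785.71.
At nearest $100: Orozco $17,000; Halvorsen $14,600; Ibarra $39,000; Okafor $43,800; Bergstrom $46,300; Delacroix $26,800. Sum = $187,500.
Sum already equals the total — no adjustment.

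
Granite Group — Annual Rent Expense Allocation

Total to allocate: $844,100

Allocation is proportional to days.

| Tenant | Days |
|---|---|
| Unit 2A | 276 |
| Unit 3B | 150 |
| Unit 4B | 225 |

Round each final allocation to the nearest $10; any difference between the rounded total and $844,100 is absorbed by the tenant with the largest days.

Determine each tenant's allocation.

Combined days = 276 + 150 + 225 = 651.
Pro-rata amounts: Unit 2A 357,867.28; Unit 3B 194,493.09; Unit 4B 291,739.63.
Rounded to nearest $10: Unit 2A $357,870; Unit 3B $194,490; Unit 4B $291,740. Sum = $844,100.
No rounding difference to absorb.

Unit 2A: $357,870; Unit 3B: $194,490; Unit 4B: $291,740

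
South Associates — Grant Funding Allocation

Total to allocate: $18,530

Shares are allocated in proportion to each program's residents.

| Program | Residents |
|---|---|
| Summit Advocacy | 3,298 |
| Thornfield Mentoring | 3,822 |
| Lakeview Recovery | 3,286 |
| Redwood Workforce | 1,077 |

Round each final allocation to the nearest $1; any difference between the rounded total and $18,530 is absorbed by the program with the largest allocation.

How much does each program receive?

Summit Advocacy: $5,322; Thornfield Mentoring: $6,167; Lakeview Recovery: $5,303; Redwood Workforce: $1,738

Residents total: 11,483.
Pro-rata amounts: Summit Advocacy 3,298/11,483 × $18,530 = 5,321.95; Thornfield Mentoring 3,822/11,483 × $18,530 = 6,167.52; Lakeview Recovery 3,286/11,483 × $18,530 = 5,302.58; Redwood Workforce 1,077/11,483 × $18,530 = 1,737.94.
Rounded to nearest $1: Summit Advocacy $5,322; Thornfield Mentoring $6,168; Lakeview Recovery $5,303; Redwood Workforce $1,738. Sum = $18,531.
Difference $18,530 − $18,531 = −$1 applied to largest allocation (Thornfield Mentoring): Thornfield Mentoring becomes $6,167.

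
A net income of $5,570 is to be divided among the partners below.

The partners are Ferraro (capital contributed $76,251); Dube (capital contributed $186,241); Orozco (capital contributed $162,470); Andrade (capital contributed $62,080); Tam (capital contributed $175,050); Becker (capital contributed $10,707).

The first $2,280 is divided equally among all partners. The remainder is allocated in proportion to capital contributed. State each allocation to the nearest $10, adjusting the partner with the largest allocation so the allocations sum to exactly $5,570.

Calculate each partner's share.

Equal tier: $2,280 ÷ 6 = $380 apiece.
Remainder $3,290 by capital contributed (total 672,799): Ferraro 372.87 → $370; Dube 910.72 → $910; Orozco 794.48 → $790; Andrade 303.57 → $300; Tam 856.00 → $860; Becker 52.36 → $50.
Rounding difference +$10 on remainder applied to Dube.
Totals: Ferraro $380 + $370 = $750; Dube $380 + $920 = $1,300; Orozco $380 + $790 = $1,170; Andrade $380 + $300 = $680; Tam $380 + $860 = $1,240; Becker $380 + $50 = $430.

Ferraro: $750; Dube: $1,300; Orozco: $1,170; Andrade: $680; Tam: $1,240; Becker: $430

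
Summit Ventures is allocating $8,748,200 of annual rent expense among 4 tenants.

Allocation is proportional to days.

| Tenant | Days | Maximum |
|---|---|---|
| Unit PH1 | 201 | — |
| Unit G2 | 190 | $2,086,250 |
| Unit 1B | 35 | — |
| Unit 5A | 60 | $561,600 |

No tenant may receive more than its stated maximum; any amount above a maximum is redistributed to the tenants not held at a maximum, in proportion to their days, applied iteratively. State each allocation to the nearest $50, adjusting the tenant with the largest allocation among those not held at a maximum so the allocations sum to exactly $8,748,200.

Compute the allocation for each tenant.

Total days = 486.
Proportional shares (ignoring caps): Unit PH1 3,618,082.72; Unit G2 3,420,078.19; Unit 1B 630,014.40; Unit 5A 1,080,024.69.
Held at cap: Unit G2 ($2,086,250), Unit 5A ($561,600); residual $6,100,350 reallocated over remaining days 236.
Remaining shares: Unit PH1 5,195,637.08 → $5,195,650; Unit 1B 904,712.92 → $904,700.

Unit PH1: $5,195,650 · Unit G2: $2,086,250 · Unit 1B: $904,700 · Unit 5A: $561,600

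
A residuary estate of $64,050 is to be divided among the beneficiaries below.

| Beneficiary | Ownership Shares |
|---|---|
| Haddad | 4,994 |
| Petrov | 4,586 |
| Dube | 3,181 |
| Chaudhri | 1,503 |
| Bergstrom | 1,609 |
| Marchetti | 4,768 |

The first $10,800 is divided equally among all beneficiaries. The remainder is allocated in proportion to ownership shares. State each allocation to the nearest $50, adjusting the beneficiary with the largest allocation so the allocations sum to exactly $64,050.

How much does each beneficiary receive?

Haddad: $14,650 | Petrov: $13,650 | Dube: $10,000 | Chaudhri: $5,700 | Bergstrom: $5,950 | Marchetti: $14,100

$10,800 shared equally gives $1,800 per beneficiary.
Remainder $53,250 by ownership shares (total 20,641): Haddad 12,883.61 → $12,900; Petrov 11,831.04 → $11,850; Dube 8,206.40 → $8,200; Chaudhri 3,877.46 → $3,900; Bergstrom 4,150.93 → $4,150; Marchetti 12,300.57 → $12,300.
Rounding difference −$50 on remainder applied to Haddad.
Totals: Haddad $1,800 + $12,850 = $14,650; Petrov $1,800 + $11,850 = $13,650; Dube $1,800 + $8,200 = $10,000; Chaudhri $1,800 + $3,900 = $5,700; Bergstrom $1,800 + $4,150 = $5,950; Marchetti $1,800 + $12,300 = $14,100.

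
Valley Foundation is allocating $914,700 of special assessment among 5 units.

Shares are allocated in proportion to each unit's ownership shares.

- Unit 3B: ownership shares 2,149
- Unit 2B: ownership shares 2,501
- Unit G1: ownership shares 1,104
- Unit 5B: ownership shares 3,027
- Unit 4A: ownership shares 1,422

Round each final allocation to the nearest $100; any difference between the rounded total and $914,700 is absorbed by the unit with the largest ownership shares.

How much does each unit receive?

Combined ownership shares = 10,203.
Proportional shares: Unit 3B 2,149/10,203 × $914,700 = 192,658.07; Unit 2B 2,501/10,203 × $914,700 = 224,214.91; Unit G1 1,104/10,203 × $914,700 = 98,973.71; Unit 5B 3,027/10,203 × $914,700 = 271,370.86; Unit 4A 1,422/10,203 × $914,700 = 127,482.45.
Rounded to nearest $100: Unit 3B $192,700; Unit 2B $224,200; Unit G1 $99,000; Unit 5B $271,400; Unit 4A $127,500. Sum = $914,800.
Difference $914,700 − $914,800 = −$100 applied to largest ownership shares (Unit 5B): Unit 5B becomes $271,300.

Unit 3B: $192,700 · Unit 2B: $224,200 · Unit G1: $99,000 · Unit 5B: $271,300 · Unit 4A: $127,500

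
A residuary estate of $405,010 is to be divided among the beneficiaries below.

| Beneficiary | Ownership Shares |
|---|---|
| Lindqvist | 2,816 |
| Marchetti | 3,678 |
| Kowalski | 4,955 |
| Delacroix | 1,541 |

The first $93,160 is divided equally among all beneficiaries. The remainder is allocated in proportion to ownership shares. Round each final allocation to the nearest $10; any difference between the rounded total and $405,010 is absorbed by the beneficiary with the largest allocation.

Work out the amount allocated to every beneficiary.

First tranche $93,160 split equally: $23,290 each.
Remainder $311,850 by ownership shares (total 12,990): Lindqvist 67,603.51 → $67,600; Marchetti 88,297.48 → $88,300; Kowalski 118,954.33 → $118,950; Delacroix 36,994.68 → $36,990.
Rounding difference +$10 on remainder applied to Kowalski.
Totals: Lindqvist $23,290 + $67,600 = $90,890; Marchetti $23,290 + $88,300 = $111,590; Kowalski $23,290 + $118,960 = $142,250; Delacroix $23,290 + $36,990 = $60,280.

Lindqvist: $90,890 · Marchetti: $111,590 · Kowalski: $142,250 · Delacroix: $60,280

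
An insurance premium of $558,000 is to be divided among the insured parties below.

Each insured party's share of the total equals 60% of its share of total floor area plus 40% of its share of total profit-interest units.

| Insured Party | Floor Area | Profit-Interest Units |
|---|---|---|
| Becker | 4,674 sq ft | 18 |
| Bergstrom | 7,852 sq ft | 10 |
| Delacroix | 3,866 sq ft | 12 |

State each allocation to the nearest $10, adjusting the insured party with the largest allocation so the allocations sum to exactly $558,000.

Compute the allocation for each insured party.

Totals — floor area 16,392, profit-interest units 40.
Combined weights (60% floor area + 40% profit-interest units): Becker 0.3511; Bergstrom 0.3874; Delacroix 0.2615.
Proportional shares: Becker 195,904.57; Bergstrom 216,173.94; Delacroix 145,921.49.
Rounded to nearest $10: Becker $195,900; Bergstrom $216,170; Delacroix $145,920. Sum = $557,990.
Difference $558,000 − $557,990 = +$10 applied to largest allocation (Bergstrom): Bergstrom becomes $216,180.

Becker: $195,900 | Bergstrom: $216,180 | Delacroix: $145,920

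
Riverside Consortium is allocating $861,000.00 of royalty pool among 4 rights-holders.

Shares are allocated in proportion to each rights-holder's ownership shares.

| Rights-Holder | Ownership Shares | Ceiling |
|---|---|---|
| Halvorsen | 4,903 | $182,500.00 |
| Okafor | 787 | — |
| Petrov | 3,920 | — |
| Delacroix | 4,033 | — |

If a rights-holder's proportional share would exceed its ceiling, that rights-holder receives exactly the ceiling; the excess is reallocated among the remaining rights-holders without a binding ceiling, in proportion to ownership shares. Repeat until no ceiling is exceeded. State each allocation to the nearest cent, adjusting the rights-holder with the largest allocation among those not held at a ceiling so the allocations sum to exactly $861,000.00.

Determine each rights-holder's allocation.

Combined ownership shares = 13,643.
Unconstrained shares: Halvorsen 309,424.8332; Okafor 49,667.0087; Petrov 247,388.4043; Delacroix 254,519.7537.
Held at cap: Halvorsen ($182,500.00); residual $678,500.00 reallocated over remaining ownership shares 8,740.
Shares after redistribution: Okafor 61,096.0526 → $61,096.05; Petrov 304,315.7895 → $304,315.79; Delacroix 313,088.1579 → $313,088.16.

Halvorsen: $182,500.00 | Okafor: $61,096.05 | Petrov: $304,315.79 | Delacroix: $313,088.16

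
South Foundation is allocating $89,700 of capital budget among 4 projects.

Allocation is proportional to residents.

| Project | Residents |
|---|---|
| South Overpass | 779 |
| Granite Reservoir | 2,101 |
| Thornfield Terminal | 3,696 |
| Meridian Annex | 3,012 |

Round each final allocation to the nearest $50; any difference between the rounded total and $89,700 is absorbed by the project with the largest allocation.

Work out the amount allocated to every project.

Combined residents = 9,588.
Pro-rata amounts: South Overpass 779/9,588 × $89,700 = 7,287.89; Granite Reservoir 2,101/9,588 × $89,700 = 19,655.79; Thornfield Terminal 3,696/9,588 × $89,700 = 34,577.72; Meridian Annex 3,012/9,588 × $89,700 = 28,178.60.
After rounding ($50): South Overpass $7,300; Granite Reservoir $19,650; Thornfield Terminal $34,600; Meridian Annex $28,200. Sum = $89,750.
Difference $89,700 − $89,750 = −$50 applied to largest allocation (Thornfield Terminal): Thornfield Terminal becomes $34,550.

South Overpass: $7,300; Granite Reservoir: $19,650; Thornfield Terminal: $34,550; Meridian Annex: $28,200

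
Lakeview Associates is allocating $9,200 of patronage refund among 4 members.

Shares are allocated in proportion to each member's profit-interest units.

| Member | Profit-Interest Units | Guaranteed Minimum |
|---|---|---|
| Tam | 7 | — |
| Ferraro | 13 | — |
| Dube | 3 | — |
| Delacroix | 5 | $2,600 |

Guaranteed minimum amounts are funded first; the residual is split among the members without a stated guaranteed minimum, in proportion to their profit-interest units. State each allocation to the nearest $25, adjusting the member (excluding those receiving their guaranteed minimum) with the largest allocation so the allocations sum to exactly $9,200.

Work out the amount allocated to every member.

Tam: $2,000 · Ferraro: $3,750 · Dube: $850 · Delacroix: $2,600

Guaranteed amounts: Delacroix $2,600. Balance $6,600.
Balance split over remaining profit-interest units 23: Tam 2,008.70 → $2,000; Ferraro 3,730.43 → $3,725; Dube 860.87 → $850.
Rounding difference +$25 applied to Ferraro → $3,750.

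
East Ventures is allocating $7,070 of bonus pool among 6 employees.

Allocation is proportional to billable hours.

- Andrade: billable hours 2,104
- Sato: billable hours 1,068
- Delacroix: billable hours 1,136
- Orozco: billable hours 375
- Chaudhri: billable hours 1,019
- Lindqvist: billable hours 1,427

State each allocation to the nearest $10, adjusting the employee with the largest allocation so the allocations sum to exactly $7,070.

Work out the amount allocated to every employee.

Combined billable hours = 7,129.
Pro-rata amounts: Andrade 2,104/7,129 × $7,070 = 2,086.59; Sato 1,068/7,129 × $7,070 = 1,059.16; Delacroix 1,136/7,129 × $7,070 = 1,126.60; Orozco 375/7,129 × $7,070 = 371.90; Chaudhri 1,019/7,129 × $7,070 = 1,010.57; Lindqvist 1,427/7,129 × $7,070 = 1,415.19.
After rounding ($10): Andrade $2,090; Sato $1,060; Delacroix $1,130; Orozco $370; Chaudhri $1,010; Lindqvist $1,420. Sum = $7,080.
Difference $7,070 − $7,080 = −$10 applied to largest allocation (Andrade): Andrade becomes $2,080.

Andrade: $2,080; Sato: $1,060; Delacroix: $1,130; Orozco: $370; Chaudhri: $1,010; Lindqvist: $1,420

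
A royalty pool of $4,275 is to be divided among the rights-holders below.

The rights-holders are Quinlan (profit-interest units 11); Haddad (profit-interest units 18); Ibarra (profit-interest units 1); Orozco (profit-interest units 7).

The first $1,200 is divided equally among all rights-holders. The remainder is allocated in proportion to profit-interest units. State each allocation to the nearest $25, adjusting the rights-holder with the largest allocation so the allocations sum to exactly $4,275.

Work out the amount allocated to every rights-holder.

First tranche $1,200 split equally: $300 each.
Remainder $3,075 by profit-interest units (total 37): Quinlan 914.19 → $925; Haddad 1,495.95 → $1,500; Ibarra 83.11 → $75; Orozco 581.76 → $575.
Totals: Quinlan $300 + $925 = $1,225; Haddad $300 + $1,500 = $1,800; Ibarra $300 + $75 = $375; Orozco $300 + $575 = $875.

Quinlan: $1,225; Haddad: $1,800; Ibarra: $375; Orozco: $875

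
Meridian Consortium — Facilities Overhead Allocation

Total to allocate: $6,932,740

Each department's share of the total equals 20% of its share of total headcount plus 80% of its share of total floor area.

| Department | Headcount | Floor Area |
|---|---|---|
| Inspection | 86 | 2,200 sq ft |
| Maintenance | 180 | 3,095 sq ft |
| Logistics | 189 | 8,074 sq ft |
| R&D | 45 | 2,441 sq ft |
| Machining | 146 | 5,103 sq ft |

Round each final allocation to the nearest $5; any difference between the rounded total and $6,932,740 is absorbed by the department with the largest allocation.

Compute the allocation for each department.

Headcount total 646; floor area total 20,913.
Combined weights (20% headcount + 80% floor area): Inspection 0.1108; Maintenance 0.1741; Logistics 0.3674; R&D 0.1073; Machining 0.2404.
Raw shares: Inspection 768,033.66; Maintenance 1,207,148.17; Logistics 2,546,911.54; R&D 743,946.88; Machining 1,666,699.75.
At nearest $5: Inspection $768,035; Maintenance $1,207,150; Logistics $2,546,910; R&D $743,945; Machining $1,666,700. Sum = $6,932,740.
Sum already equals the total — no adjustment.

Inspection: $768,035 | Maintenance: $1,207,150 | Logistics: $2,546,910 | R&D: $743,945 | Machining: $1,666,700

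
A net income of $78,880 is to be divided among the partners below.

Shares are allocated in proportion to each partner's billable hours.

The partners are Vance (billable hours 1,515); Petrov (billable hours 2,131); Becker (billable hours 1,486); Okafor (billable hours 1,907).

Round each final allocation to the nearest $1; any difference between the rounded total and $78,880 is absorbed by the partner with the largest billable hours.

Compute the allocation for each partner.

Sum of billable hours: 7,039.
Raw shares: Vance 1,515/7,039 × $78,880 = 16,977.30; Petrov 2,131/7,039 × $78,880 = 23,880.28; Becker 1,486/7,039 × $78,880 = 16,652.32; Okafor 1,907/7,039 × $78,880 = 21,370.10.
At nearest $1: Vance $16,977; Petrov $23,880; Becker $16,652; Okafor $21,370. Sum = $78,879.
Difference $78,880 − $78,879 = +$1 applied to largest billable hours (Petrov): Petrov becomes $23,881.

Vance: $16,977 · Petrov: $23,881 · Becker: $16,652 · Okafor: $21,370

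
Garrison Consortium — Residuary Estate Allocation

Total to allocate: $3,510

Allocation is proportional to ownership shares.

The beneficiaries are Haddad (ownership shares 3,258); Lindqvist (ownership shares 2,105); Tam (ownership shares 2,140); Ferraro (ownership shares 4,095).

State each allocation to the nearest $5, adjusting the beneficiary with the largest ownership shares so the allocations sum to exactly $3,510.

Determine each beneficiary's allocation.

Ownership shares total: 3,258 + 2,105 + 2,140 + 4,095 = 11,598.
Proportional shares: Haddad 986.00; Lindqvist 637.05; Tam 647.65; Ferraro 1,239.30.
Rounded to nearest $5: Haddad $985; Lindqvist $635; Tam $650; Ferraro $1,240. Sum = $3,510.
No rounding difference to absorb.

Haddad: $985 · Lindqvist: $635 · Tam: $650 · Ferraro: $1,240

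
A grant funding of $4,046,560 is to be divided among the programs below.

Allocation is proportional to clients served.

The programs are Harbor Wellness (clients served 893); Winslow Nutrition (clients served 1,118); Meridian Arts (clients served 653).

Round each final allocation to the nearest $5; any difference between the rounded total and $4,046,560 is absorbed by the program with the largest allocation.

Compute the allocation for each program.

Combined clients served = 2,664.
Proportional shares: Harbor Wellness 893/2,664 × $4,046,560 = 1,356,448.23; Winslow Nutrition 1,118/2,664 × $4,046,560 = 1,698,218.50; Meridian Arts 653/2,664 × $4,046,560 = 991,893.27.
At nearest $5: Harbor Wellness $1,356,450; Winslow Nutrition $1,698,220; Meridian Arts $991,895. Sum = $4,046,565.
Difference $4,046,560 − $4,046,565 = −$5 applied to largest allocation (Winslow Nutrition): Winslow Nutrition becomes $1,698,215.

Harbor Wellness: $1,356,450 | Winslow Nutrition: $1,698,215 | Meridian Arts: $991,895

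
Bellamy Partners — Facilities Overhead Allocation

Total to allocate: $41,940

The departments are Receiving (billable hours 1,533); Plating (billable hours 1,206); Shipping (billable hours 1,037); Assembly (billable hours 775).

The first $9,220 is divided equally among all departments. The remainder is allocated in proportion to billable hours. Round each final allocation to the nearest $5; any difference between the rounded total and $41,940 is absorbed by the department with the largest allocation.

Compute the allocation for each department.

Receiving: $13,330 | Plating: $10,975 | Shipping: $9,760 | Assembly: $7,875

$9,220 shared equally gives $2,305 per department.
Remainder $32,720 by billable hours (total 4,551): Receiving 11,021.70 → $11,020; Plating 8,670.69 → $8,670; Shipping 7,455.64 → $7,455; Assembly 5,571.96 → $5,570.
Rounding difference +$5 on remainder applied to Receiving.
Totals: Receiving $2,305 + $11,025 = $13,330; Plating $2,305 + $8,670 = $10,975; Shipping $2,305 + $7,455 = $9,760; Assembly $2,305 + $5,570 = $7,875.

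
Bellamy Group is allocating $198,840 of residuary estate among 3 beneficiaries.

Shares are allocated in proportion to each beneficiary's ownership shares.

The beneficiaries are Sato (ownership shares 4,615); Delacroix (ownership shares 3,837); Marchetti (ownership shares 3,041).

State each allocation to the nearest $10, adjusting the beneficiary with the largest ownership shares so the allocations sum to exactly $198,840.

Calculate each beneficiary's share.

Sato: $79,850; Delacroix: $66,380; Marchetti: $52,610

Total ownership shares = 11,493.
Raw shares: Sato 4,615/11,493 × $198,840 = 79,843.96; Delacroix 3,837/11,493 × $198,840 = 66,383.81; Marchetti 3,041/11,493 × $198,840 = 52,612.24.
Rounded to nearest $10: Sato $79,840; Delacroix $66,380; Marchetti $52,610. Sum = $198,830.
Difference $198,840 − $198,830 = +$10 applied to largest ownership shares (Sato): Sato becomes $79,850.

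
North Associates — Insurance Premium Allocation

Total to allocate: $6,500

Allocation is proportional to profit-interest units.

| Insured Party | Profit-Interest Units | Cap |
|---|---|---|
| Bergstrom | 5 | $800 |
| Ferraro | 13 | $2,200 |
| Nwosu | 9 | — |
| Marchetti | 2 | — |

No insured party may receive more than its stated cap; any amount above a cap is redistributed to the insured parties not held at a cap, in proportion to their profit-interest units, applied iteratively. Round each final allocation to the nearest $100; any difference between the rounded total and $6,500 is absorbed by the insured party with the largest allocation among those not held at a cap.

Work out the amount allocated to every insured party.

Bergstrom: $800 | Ferraro: $2,200 | Nwosu: $2,900 | Marchetti: $600

Combined profit-interest units = 29.
Pro-rata shares before constraints: Bergstrom 1,120.69; Ferraro 2,913.79; Nwosu 2,017.24; Marchetti 448.28.
Held at cap: Bergstrom ($800), Ferraro ($2,200); residual $3,500 reallocated over remaining profit-interest units 11.
Shares after redistribution: Nwosu 2,863.64 → $2,900; Marchetti 636.36 → $600.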